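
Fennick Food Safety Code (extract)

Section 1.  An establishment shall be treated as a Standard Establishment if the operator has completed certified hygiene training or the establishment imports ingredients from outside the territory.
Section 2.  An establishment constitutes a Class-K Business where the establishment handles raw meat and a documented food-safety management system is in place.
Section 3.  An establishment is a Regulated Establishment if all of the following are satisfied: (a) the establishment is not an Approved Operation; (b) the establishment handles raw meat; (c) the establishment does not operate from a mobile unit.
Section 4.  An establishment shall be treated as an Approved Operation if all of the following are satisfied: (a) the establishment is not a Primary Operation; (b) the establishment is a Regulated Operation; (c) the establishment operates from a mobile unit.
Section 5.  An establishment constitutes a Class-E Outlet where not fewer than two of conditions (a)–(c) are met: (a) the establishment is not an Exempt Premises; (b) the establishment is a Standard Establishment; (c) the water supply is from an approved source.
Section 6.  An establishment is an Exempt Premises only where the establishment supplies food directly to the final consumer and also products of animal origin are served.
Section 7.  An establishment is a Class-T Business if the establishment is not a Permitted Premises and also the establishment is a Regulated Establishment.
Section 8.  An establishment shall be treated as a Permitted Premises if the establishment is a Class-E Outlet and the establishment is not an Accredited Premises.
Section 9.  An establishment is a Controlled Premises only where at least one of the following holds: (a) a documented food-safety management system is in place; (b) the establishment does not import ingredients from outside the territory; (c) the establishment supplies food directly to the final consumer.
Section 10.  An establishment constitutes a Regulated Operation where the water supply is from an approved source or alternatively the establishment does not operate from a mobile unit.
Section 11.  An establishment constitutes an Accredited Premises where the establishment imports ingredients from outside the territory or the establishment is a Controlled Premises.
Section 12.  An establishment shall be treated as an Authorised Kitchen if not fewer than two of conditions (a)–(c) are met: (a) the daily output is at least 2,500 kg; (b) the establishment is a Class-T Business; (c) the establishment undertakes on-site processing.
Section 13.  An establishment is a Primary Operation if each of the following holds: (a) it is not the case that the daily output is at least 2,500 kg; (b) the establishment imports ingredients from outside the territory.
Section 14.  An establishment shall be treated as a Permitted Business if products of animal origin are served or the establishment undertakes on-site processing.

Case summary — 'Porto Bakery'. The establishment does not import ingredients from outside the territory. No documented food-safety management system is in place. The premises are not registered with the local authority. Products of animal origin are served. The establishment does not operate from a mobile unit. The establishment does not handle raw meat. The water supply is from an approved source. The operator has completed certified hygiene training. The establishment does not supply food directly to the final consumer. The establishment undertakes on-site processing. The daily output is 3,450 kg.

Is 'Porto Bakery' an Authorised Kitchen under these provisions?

Yes

section 6 — Exempt Premises: [the establishment supplies food directly to the final consumer? no] AND [products of animal origin are served? yes] → not satisfied.
section 1 — Standard Establishment: [the operator has completed certified hygiene training? yes] OR [the establishment imports ingredients from outside the territory? no] → satisfied.
section 5 — Class-E Outlet: not an Exempt Premises (section 6)? yes; Standard Establishment (section 1)? yes; the water supply is from an approved source? yes — 3 of 3 hold (need ≥2) → satisfied.
section 9 — Controlled Premises: [a documented food-safety management system is in place? no] OR [the establishment does not import ingredients from outside the territory? yes] OR [the establishment supplies food directly to the final consumer? no] → satisfied.
section 11 — Accredited Premises: [the establishment imports ingredients from outside the territory? no] OR [Controlled Premises (section 9)? yes] → satisfied.
section 8 — Permitted Premises: [Class-E Outlet (section 5)? yes] AND [not an Accredited Premises (section 11)? no] → not satisfied.
section 13 — Primary Operation: [daily output: 3,450 kg ≥ 2,500 kg? yes, so negated condition no] AND [the establishment imports ingredients from outside the territory? no] → not satisfied.
section 10 — Regulated Operation: [the water supply is from an approved source? yes] OR [the establishment does not operate from a mobile unit? yes] → satisfied.
section 4 — Approved Operation: [not a Primary Operation (section 13)? yes] AND [Regulated Operation (section 10)? yes] AND [the establishment operates from a mobile unit? no] → not satisfied.
section 3 — Regulated Establishment: [not an Approved Operation (section 4)? yes] AND [the establishment handles raw meat? no] AND [the establishment does not operate from a mobile unit? yes] → not satisfied.
section 7 — Class-T Business: [not a Permitted Premises (section 8)? yes] AND [Regulated Establishment (section 3)? no] → not satisfied.
section 12 — Authorised Kitchen: daily output: 3,450 kg ≥ 2,500 kg? yes; Class-T Business (section 7)? no; the establishment undertakes on-site processing? yes — 2 of 3 hold (need ≥2) → satisfied.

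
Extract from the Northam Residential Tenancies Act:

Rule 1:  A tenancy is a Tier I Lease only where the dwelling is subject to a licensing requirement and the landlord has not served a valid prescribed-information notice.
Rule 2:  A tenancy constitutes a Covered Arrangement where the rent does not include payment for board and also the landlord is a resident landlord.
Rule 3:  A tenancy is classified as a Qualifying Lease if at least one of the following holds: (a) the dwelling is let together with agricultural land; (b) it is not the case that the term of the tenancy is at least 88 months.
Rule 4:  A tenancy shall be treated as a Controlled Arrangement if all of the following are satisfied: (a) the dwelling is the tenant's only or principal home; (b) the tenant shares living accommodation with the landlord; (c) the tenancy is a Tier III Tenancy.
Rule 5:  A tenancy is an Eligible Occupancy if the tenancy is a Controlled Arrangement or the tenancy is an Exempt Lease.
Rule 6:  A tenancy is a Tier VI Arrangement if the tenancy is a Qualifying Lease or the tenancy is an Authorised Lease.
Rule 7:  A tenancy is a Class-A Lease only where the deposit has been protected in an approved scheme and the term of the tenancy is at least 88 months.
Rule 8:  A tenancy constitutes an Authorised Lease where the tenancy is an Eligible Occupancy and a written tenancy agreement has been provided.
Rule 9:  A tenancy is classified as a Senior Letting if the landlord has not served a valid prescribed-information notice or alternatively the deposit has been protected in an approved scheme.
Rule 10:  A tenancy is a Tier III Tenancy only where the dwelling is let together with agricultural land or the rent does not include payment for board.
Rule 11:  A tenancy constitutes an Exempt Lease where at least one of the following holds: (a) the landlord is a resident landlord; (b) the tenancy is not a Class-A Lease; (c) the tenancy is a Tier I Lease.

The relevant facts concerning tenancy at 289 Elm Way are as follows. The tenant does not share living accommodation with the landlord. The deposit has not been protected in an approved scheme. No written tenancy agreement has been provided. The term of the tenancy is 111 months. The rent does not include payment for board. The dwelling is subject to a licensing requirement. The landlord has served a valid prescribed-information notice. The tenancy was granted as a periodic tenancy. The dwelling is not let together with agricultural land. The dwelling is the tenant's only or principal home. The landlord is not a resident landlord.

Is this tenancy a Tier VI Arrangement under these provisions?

rule 3 — Qualifying Lease: [the dwelling is let together with agricultural land? no] OR [term of the tenancy: 111 months ≥ 88 months? yes, so negated condition no] → not satisfied.
rule 10 — Tier III Tenancy: [the dwelling is let together with agricultural land? no] OR [the rent does not include payment for board? yes] → satisfied.
rule 4 — Controlled Arrangement: [the dwelling is the tenant's only or principal home? yes] AND [the tenant shares living accommodation with the landlord? no] AND [Tier III Tenancy (rule 10)? yes] → not satisfied.
rule 7 — Class-A Lease: [the deposit has been protected in an approved scheme? no] AND [term of the tenancy: 111 months ≥ 88 months? yes] → not satisfied.
rule 1 — Tier I Lease: [the dwelling is subject to a licensing requirement? yes] AND [the landlord has not served a valid prescribed-information notice? no] → not satisfied.
rule 11 — Exempt Lease: [the landlord is a resident landlord? no] OR [not a Class-A Lease (rule 7)? yes] OR [Tier I Lease (rule 1)? no] → satisfied.
rule 5 — Eligible Occupancy: [Controlled Arrangement (rule 4)? no] OR [Exempt Lease (rule 11)? yes] → satisfied.
rule 8 — Authorised Lease: [Eligible Occupancy (rule 5)? yes] AND [a written tenancy agreement has been provided? no] → not satisfied.
rule 6 — Tier VI Arrangement: [Qualifying Lease (rule 3)? no] OR [Authorised Lease (rule 8)? no] → not satisfied.

No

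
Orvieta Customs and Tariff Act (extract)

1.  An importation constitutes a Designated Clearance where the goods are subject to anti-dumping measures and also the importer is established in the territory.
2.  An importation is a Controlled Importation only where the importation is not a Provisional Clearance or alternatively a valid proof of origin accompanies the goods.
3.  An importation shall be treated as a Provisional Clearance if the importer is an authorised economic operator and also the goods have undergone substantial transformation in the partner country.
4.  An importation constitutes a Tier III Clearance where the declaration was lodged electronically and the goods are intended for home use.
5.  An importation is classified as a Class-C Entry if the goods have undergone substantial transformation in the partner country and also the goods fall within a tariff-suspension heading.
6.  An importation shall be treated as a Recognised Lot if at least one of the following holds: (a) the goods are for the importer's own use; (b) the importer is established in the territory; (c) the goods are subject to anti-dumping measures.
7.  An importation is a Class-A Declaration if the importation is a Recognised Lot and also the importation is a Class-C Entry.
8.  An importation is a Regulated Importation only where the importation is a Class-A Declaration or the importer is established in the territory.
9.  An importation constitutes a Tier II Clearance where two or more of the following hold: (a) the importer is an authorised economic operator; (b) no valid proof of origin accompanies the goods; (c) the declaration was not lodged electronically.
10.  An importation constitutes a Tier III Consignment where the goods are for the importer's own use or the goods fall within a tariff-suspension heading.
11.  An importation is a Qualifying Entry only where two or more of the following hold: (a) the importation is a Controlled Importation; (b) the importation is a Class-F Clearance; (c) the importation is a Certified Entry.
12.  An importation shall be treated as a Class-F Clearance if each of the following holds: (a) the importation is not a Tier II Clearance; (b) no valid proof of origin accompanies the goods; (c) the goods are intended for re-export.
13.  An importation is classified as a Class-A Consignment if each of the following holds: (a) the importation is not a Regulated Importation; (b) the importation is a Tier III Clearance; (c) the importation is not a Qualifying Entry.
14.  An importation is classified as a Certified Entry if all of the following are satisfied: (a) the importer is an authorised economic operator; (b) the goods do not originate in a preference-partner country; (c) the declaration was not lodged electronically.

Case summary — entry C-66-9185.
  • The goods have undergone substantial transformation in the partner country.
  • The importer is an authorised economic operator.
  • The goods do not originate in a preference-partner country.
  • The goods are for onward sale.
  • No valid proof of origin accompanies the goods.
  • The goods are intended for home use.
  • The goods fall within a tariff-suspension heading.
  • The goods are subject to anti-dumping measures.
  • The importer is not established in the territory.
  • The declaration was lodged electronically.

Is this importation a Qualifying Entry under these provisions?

paragraph 3 — Provisional Clearance: [the importer is an authorised economic operator? yes] AND [the goods have undergone substantial transformation in the partner country? yes] → satisfied.
paragraph 2 — Controlled Importation: [not a Provisional Clearance (paragraph 3)? no] OR [a valid proof of origin accompanies the goods? no] → not satisfied.
paragraph 9 — Tier II Clearance: the importer is an authorised economic operator? yes; no valid proof of origin accompanies the goods? yes; the declaration was not lodged electronically? no — 2 of 3 hold (need ≥2) → satisfied.
paragraph 12 — Class-F Clearance: [not a Tier II Clearance (paragraph 9)? no] AND [no valid proof of origin accompanies the goods? yes] AND [the goods are intended for re-export? no] → not satisfied.
paragraph 14 — Certified Entry: [the importer is an authorised economic operator? yes] AND [the goods do not originate in a preference-partner country? yes] AND [the declaration was not lodged electronically? no] → not satisfied.
paragraph 11 — Qualifying Entry: Controlled Importation (paragraph 2)? no; Class-F Clearance (paragraph 12)? no; Certified Entry (paragraph 14)? no — 0 of 3 hold (need ≥2) → not satisfied.

No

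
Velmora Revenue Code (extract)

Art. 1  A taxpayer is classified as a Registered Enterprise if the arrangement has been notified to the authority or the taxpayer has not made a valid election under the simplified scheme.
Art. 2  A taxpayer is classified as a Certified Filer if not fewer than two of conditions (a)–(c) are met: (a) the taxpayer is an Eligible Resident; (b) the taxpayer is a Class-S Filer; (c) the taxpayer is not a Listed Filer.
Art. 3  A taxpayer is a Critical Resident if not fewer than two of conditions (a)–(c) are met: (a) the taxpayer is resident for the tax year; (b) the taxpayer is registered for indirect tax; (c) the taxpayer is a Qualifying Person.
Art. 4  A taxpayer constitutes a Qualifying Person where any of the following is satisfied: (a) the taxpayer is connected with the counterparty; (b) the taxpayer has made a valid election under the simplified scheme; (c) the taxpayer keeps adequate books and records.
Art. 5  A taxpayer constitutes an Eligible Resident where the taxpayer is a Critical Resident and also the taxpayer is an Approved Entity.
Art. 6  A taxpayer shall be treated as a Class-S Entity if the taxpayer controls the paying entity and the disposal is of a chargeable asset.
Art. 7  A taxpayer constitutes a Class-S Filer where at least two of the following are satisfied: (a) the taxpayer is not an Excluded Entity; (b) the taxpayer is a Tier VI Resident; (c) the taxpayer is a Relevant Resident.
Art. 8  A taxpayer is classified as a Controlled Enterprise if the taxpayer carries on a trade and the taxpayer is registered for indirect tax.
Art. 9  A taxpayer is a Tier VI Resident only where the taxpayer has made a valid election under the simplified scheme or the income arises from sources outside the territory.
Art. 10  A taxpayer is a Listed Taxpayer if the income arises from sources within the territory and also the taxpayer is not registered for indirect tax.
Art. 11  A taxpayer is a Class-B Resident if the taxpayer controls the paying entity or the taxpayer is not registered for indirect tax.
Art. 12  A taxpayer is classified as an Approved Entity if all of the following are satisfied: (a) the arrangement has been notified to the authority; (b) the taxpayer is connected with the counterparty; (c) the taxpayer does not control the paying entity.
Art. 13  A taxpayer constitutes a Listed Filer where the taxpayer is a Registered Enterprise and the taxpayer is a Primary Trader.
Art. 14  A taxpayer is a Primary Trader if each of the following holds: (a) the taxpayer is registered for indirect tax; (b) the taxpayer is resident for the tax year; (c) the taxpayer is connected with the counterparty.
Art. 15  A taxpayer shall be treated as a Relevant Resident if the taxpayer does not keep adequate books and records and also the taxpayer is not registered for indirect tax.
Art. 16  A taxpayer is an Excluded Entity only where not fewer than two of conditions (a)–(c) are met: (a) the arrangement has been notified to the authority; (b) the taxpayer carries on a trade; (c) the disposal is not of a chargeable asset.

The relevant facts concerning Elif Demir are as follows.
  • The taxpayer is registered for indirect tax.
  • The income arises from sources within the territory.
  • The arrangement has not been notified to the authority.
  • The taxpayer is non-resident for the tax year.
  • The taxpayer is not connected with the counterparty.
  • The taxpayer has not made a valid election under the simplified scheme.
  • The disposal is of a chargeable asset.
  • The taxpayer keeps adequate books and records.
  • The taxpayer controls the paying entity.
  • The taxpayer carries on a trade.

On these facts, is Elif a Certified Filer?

No

article 4 — Qualifying Person: [the taxpayer is connected with the counterparty? no] OR [the taxpayer has made a valid election under the simplified scheme? no] OR [the taxpayer keeps adequate books and records? yes] → satisfied.
article 3 — Critical Resident: the taxpayer is resident for the tax year? no; the taxpayer is registered for indirect tax? yes; Qualifying Person (article 4)? yes — 2 of 3 hold (need ≥2) → satisfied.
article 12 — Approved Entity: [the arrangement has been notified to the authority? no] AND [the taxpayer is connected with the counterparty? no] AND [the taxpayer does not control the paying entity? no] → not satisfied.
article 5 — Eligible Resident: [Critical Resident (article 3)? yes] AND [Approved Entity (article 12)? no] → not satisfied.
article 16 — Excluded Entity: the arrangement has been notified to the authority? no; the taxpayer carries on a trade? yes; the disposal is not of a chargeable asset? no — 1 of 3 hold (need ≥2) → not satisfied.
article 9 — Tier VI Resident: [the taxpayer has made a valid election under the simplified scheme? no] OR [the income arises from sources outside the territory? no] → not satisfied.
article 15 — Relevant Resident: [the taxpayer does not keep adequate books and records? no] AND [the taxpayer is not registered for indirect tax? no] → not satisfied.
article 7 — Class-S Filer: not an Excluded Entity (article 16)? yes; Tier VI Resident (article 9)? no; Relevant Resident (article 15)? no — 1 of 3 hold (need ≥2) → not satisfied.
article 1 — Registered Enterprise: [the arrangement has been notified to the authority? no] OR [the taxpayer has not made a valid election under the simplified scheme? yes] → satisfied.
article 14 — Primary Trader: [the taxpayer is registered for indirect tax? yes] AND [the taxpayer is resident for the tax year? no] AND [the taxpayer is connected with the counterparty? no] → not satisfied.
article 13 — Listed Filer: [Registered Enterprise (article 1)? yes] AND [Primary Trader (article 14)? no] → not satisfied.
article 2 — Certified Filer: Eligible Resident (article 5)? no; Class-S Filer (article 7)? no; not a Listed Filer (article 13)? yes — 1 of 3 hold (need ≥2) → not satisfied.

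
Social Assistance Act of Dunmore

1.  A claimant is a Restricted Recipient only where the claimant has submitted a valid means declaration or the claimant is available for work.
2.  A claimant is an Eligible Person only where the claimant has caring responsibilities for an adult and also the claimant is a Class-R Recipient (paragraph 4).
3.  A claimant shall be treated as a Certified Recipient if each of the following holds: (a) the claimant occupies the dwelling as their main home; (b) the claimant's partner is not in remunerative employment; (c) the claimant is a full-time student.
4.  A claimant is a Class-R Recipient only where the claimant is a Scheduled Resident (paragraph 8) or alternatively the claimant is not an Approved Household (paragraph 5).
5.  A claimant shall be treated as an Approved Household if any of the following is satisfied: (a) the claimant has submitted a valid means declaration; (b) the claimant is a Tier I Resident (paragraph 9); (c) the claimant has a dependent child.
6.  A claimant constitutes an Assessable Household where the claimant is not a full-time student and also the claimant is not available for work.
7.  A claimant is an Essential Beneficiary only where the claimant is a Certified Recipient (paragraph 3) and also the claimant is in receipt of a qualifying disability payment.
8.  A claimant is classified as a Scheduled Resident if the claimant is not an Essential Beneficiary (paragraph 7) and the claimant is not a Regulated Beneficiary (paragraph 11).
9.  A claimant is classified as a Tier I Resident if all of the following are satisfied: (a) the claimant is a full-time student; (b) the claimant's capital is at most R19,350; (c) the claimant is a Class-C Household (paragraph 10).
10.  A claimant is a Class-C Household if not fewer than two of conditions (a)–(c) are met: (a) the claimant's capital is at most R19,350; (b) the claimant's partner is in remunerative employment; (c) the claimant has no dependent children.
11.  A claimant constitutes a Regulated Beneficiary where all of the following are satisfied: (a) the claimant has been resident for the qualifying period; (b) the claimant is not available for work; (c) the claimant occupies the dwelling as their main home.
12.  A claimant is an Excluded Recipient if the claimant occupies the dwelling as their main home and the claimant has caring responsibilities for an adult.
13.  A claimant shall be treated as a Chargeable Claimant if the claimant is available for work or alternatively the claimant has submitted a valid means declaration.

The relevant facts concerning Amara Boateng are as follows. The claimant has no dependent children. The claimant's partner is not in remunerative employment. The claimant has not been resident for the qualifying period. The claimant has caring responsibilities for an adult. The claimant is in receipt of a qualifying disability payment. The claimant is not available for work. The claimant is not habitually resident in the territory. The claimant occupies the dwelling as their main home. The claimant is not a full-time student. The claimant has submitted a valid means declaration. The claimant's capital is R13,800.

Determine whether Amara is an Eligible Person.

Yes

paragraph 3 — Certified Recipient: [the claimant occupies the dwelling as their main home? yes] AND [the claimant's partner is not in remunerative employment? yes] AND [the claimant is a full-time student? no] → not satisfied.
paragraph 7 — Essential Beneficiary: [Certified Recipient (paragraph 3)? no] AND [the claimant is in receipt of a qualifying disability payment? yes] → not satisfied.
paragraph 11 — Regulated Beneficiary: [the claimant has been resident for the qualifying period? no] AND [the claimant is not available for work? yes] AND [the claimant occupies the dwelling as their main home? yes] → not satisfied.
paragraph 8 — Scheduled Resident: [not an Essential Beneficiary (paragraph 7)? yes] AND [not a Regulated Beneficiary (paragraph 11)? yes] → satisfied.
paragraph 10 — Class-C Household: claimant's capital: R13,800 ≤ R19,350? yes; the claimant's partner is in remunerative employment? no; the claimant has no dependent children? yes — 2 of 3 hold (need ≥2) → satisfied.
paragraph 9 — Tier I Resident: [the claimant is a full-time student? no] AND [claimant's capital: R13,800 ≤ R19,350? yes] AND [Class-C Household (paragraph 10)? yes] → not satisfied.
paragraph 5 — Approved Household: [the claimant has submitted a valid means declaration? yes] OR [Tier I Resident (paragraph 9)? no] OR [the claimant has a dependent child? no] → satisfied.
paragraph 4 — Class-R Recipient: [Scheduled Resident (paragraph 8)? yes] OR [not an Approved Household (paragraph 5)? no] → satisfied.
paragraph 2 — Eligible Person: [the claimant has caring responsibilities for an adult? yes] AND [Class-R Recipient (paragraph 4)? yes] → satisfied.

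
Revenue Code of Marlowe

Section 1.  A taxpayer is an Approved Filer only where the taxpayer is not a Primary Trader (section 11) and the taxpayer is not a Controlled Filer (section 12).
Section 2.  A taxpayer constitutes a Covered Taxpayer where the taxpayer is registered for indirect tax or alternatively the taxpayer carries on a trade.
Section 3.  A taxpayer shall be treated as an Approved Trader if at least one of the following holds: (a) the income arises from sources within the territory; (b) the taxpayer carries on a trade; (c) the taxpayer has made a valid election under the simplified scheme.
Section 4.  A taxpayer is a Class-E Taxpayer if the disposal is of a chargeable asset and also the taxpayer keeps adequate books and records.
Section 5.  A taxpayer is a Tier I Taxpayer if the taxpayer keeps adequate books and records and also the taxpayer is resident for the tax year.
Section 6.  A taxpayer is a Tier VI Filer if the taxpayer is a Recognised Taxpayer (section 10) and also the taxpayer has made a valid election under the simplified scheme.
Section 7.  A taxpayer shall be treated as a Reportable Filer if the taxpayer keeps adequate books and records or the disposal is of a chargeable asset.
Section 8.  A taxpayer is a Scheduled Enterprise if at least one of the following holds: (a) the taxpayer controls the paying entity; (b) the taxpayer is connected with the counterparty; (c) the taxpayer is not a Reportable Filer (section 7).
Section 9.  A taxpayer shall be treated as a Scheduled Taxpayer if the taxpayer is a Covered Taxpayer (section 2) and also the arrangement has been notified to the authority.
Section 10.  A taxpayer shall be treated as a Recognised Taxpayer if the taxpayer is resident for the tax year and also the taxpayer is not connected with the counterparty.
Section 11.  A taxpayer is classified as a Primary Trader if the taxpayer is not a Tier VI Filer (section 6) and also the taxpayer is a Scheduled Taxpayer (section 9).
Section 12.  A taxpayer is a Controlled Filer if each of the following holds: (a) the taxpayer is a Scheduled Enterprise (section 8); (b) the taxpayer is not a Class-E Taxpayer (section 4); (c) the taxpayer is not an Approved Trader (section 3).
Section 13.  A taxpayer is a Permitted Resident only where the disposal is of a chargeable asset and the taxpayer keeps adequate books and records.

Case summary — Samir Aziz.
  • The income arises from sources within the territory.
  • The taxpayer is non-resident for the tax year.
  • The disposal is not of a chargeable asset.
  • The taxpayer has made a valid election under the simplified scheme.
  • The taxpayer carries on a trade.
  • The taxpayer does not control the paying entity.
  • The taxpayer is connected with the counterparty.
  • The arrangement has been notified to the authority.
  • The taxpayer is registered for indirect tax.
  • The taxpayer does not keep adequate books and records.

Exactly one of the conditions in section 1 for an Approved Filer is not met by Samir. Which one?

Under section 10: the taxpayer is resident for the tax year? no; and the taxpayer is not connected with the counterparty? no. So the taxpayer is not a Recognised Taxpayer.
Under section 6: Recognised Taxpayer (section 10)? no; and the taxpayer has made a valid election under the simplified scheme? yes. So the taxpayer is not a Tier VI Filer.
Under section 2: the taxpayer is registered for indirect tax? yes; or the taxpayer carries on a trade? yes. So the taxpayer is a Covered Taxpayer.
Under section 9: Covered Taxpayer (section 2)? yes; and the arrangement has been notified to the authority? yes. So the taxpayer is a Scheduled Taxpayer.
Under section 11: not a Tier VI Filer (section 6)? yes; and Scheduled Taxpayer (section 9)? yes. So the taxpayer is a Primary Trader.
Under section 7: the taxpayer keeps adequate books and records? no; or the disposal is of a chargeable asset? no. So the taxpayer is not a Reportable Filer.
Under section 8: the taxpayer controls the paying entity? no; or the taxpayer is connected with the counterparty? yes; or not a Reportable Filer (section 7)? yes. So the taxpayer is a Scheduled Enterprise.
Under section 4: the disposal is of a chargeable asset? no; and the taxpayer keeps adequate books and records? no. So the taxpayer is not a Class-E Taxpayer.
Under section 3: the income arises from sources within the territory? yes; or the taxpayer carries on a trade? yes; or the taxpayer has made a valid election under the simplified scheme? yes. So the taxpayer is an Approved Trader.
Under section 12: Scheduled Enterprise (section 8)? yes; and not a Class-E Taxpayer (section 4)? yes; and not an Approved Trader (section 3)? no. So the taxpayer is not a Controlled Filer.
Under section 1: not a Primary Trader (section 11)? no; and not a Controlled Filer (section 12)? yes. So the taxpayer is not an Approved Filer.

Primary Trader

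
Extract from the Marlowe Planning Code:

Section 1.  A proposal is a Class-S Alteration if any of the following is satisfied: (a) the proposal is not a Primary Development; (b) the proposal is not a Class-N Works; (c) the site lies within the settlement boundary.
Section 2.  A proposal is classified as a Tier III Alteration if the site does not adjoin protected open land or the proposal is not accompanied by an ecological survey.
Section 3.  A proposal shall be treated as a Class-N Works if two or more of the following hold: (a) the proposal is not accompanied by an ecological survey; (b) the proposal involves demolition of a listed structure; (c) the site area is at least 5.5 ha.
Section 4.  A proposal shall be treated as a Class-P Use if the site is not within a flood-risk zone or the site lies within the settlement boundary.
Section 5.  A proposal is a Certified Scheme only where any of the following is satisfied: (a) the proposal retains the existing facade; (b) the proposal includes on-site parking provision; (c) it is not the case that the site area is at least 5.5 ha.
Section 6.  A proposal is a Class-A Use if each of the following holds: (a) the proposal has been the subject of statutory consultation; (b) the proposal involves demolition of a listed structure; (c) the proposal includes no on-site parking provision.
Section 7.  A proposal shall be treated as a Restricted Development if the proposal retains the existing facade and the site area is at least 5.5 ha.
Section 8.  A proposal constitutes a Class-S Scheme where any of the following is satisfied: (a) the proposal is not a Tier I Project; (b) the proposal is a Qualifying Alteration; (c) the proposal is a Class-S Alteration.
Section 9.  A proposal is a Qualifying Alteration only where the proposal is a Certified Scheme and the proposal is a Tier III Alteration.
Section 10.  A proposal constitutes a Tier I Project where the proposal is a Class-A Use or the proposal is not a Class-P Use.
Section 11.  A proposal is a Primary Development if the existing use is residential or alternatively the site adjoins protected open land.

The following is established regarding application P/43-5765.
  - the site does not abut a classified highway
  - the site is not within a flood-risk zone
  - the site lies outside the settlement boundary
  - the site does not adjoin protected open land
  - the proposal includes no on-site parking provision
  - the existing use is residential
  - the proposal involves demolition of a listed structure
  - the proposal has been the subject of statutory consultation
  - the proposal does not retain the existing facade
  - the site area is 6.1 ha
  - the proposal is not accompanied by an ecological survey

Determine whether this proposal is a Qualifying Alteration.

section 5 — Certified Scheme: [the proposal retains the existing facade? no] OR [the proposal includes on-site parking provision? no] OR [site area: 6.1 ha ≥ 5.5 ha? yes, so negated condition no] → not satisfied.
section 2 — Tier III Alteration: [the site does not adjoin protected open land? yes] OR [the proposal is not accompanied by an ecological survey? yes] → satisfied.
section 9 — Qualifying Alteration: [Certified Scheme (section 5)? no] AND [Tier III Alteration (section 2)? yes] → not satisfied.

No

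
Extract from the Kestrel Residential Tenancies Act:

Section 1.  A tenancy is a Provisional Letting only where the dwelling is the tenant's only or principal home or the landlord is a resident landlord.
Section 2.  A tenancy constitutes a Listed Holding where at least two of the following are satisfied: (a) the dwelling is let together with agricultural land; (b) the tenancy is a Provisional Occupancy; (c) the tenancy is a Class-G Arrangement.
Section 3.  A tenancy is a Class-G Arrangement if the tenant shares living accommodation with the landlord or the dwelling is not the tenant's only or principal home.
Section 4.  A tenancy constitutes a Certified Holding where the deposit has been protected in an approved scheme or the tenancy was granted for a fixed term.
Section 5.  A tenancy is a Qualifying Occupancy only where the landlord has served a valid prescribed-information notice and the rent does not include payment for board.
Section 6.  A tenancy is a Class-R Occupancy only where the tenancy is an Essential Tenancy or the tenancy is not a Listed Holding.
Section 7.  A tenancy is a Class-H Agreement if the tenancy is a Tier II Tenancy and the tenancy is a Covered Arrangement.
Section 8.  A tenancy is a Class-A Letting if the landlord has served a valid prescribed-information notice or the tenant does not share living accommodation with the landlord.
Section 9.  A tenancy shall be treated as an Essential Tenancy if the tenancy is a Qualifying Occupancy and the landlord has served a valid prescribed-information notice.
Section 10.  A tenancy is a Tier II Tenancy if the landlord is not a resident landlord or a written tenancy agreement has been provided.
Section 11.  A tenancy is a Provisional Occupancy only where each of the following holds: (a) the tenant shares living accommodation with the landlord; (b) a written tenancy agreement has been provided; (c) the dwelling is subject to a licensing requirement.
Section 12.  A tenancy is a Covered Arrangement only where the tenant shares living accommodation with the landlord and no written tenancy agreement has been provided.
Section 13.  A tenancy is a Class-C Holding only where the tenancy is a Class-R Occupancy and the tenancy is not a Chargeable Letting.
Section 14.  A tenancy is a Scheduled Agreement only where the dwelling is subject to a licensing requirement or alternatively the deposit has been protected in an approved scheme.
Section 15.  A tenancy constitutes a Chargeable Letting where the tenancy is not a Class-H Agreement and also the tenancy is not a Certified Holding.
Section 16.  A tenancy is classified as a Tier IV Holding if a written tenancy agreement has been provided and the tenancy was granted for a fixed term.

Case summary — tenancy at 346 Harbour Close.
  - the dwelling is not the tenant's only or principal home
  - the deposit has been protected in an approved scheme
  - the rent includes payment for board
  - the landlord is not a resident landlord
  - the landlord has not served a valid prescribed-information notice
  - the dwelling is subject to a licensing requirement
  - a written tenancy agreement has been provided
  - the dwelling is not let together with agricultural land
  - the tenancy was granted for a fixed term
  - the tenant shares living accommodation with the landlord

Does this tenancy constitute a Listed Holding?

Yes

section 11 — Provisional Occupancy: [the tenant shares living accommodation with the landlord? yes] AND [a written tenancy agreement has been provided? yes] AND [the dwelling is subject to a licensing requirement? yes] → satisfied.
section 3 — Class-G Arrangement: [the tenant shares living accommodation with the landlord? yes] OR [the dwelling is not the tenant's only or principal home? yes] → satisfied.
section 2 — Listed Holding: the dwelling is let together with agricultural land? no; Provisional Occupancy (section 11)? yes; Class-G Arrangement (section 3)? yes — 2 of 3 hold (need ≥2) → satisfied.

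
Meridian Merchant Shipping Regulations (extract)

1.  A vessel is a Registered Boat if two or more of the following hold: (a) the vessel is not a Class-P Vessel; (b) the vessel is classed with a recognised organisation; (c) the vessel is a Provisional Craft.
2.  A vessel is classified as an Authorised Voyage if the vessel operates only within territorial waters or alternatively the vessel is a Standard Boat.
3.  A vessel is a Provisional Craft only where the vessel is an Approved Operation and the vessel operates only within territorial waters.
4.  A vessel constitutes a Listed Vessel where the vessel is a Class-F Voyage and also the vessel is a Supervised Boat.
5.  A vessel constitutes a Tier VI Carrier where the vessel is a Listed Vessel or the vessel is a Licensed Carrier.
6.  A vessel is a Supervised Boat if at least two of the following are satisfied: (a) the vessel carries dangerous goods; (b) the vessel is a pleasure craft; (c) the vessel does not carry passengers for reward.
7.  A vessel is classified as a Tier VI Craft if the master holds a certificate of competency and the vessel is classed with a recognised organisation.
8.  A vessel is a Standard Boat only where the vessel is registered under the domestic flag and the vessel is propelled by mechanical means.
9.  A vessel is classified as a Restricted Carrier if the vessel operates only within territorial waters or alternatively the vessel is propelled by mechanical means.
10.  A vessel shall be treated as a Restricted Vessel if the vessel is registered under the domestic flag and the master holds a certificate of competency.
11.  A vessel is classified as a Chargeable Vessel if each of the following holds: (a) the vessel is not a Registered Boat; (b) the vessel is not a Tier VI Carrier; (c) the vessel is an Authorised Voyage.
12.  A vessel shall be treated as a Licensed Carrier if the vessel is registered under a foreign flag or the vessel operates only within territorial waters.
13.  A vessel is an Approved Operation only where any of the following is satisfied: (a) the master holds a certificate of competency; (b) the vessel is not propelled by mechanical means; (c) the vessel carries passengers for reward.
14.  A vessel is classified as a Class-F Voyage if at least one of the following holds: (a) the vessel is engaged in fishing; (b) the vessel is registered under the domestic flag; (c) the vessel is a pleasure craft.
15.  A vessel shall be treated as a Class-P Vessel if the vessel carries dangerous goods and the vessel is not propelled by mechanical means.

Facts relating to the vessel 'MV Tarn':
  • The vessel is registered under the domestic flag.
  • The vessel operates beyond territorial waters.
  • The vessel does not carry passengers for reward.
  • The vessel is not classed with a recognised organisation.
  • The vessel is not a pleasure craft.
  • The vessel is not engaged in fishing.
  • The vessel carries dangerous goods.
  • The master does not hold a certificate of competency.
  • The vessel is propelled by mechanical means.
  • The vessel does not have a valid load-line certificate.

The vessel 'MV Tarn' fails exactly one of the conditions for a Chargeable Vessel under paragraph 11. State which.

Tier VI Carrier

Under paragraph 15: the vessel carries dangerous goods? yes; and the vessel is not propelled by mechanical means? no. So the vessel is not a Class-P Vessel.
Under paragraph 13: the master holds a certificate of competency? no; or the vessel is not propelled by mechanical means? no; or the vessel carries passengers for reward? no. So the vessel is not an Approved Operation.
Under paragraph 3: Approved Operation (paragraph 13)? no; and the vessel operates only within territorial waters? no. So the vessel is not a Provisional Craft.
Under paragraph 1: not a Class-P Vessel (paragraph 15)? yes; the vessel is classed with a recognised organisation? no; Provisional Craft (paragraph 3)? no — 1 of 3 hold (need ≥2) → not satisfied.
Under paragraph 14: the vessel is engaged in fishing? no; or the vessel is registered under the domestic flag? yes; or the vessel is a pleasure craft? no. So the vessel is a Class-F Voyage.
Under paragraph 6: the vessel carries dangerous goods? yes; the vessel is a pleasure craft? no; the vessel does not carry passengers for reward? yes — 2 of 3 hold (need ≥2) → satisfied.
Under paragraph 4: Class-F Voyage (paragraph 14)? yes; and Supervised Boat (paragraph 6)? yes. So the vessel is a Listed Vessel.
Under paragraph 12: the vessel is registered under a foreign flag? no; or the vessel operates only within territorial waters? no. So the vessel is not a Licensed Carrier.
Under paragraph 5: Listed Vessel (paragraph 4)? yes; or Licensed Carrier (paragraph 12)? no. So the vessel is a Tier VI Carrier.
Under paragraph 8: the vessel is registered under the domestic flag? yes; and the vessel is propelled by mechanical means? yes. So the vessel is a Standard Boat.
Under paragraph 2: the vessel operates only within territorial waters? no; or Standard Boat (paragraph 8)? yes. So the vessel is an Authorised Voyage.
Under paragraph 11: not a Registered Boat (paragraph 1)? yes; and not a Tier VI Carrier (paragraph 5)? no; and Authorised Voyage (paragraph 2)? yes. So the vessel is not a Chargeable Vessel.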